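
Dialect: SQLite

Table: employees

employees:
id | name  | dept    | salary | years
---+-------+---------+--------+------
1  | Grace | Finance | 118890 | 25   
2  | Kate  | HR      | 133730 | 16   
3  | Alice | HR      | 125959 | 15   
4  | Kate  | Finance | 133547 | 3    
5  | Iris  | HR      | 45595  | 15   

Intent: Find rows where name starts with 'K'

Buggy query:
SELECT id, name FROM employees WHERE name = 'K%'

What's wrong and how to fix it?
Bug: '=' compares the literal string including the % character; pattern matching needs LIKE

Fix: Replace '=' with LIKE so 'K%' is treated as a pattern

Corrected query:
SELECT id, name FROM employees WHERE name LIKE 'K%'

Result:
id | name
---+-----
2  | Kate
4  | Kate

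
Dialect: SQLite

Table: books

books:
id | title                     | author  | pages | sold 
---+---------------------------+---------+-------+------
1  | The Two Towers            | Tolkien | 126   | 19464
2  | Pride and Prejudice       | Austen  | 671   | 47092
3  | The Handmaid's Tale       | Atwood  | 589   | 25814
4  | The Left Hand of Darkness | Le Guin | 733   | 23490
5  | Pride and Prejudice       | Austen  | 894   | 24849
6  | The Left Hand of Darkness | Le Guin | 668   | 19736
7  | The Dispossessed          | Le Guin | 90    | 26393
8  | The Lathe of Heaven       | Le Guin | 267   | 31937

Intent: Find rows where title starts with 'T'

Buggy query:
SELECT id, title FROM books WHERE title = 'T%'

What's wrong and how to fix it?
Bug: '=' compares the literal string including the % character; pattern matching needs LIKE

Fix: Replace '=' with LIKE so 'T%' is treated as a pattern

Corrected query:
SELECT id, title FROM books WHERE title LIKE 'T%'

Result:
id | title                    
---+--------------------------
1  | The Two Towers           
3  | The Handmaid's Tale      
4  | The Left Hand of Darkness
6  | The Left Hand of Darkness
7  | The Dispossessed         
8  | The Lathe of Heaven      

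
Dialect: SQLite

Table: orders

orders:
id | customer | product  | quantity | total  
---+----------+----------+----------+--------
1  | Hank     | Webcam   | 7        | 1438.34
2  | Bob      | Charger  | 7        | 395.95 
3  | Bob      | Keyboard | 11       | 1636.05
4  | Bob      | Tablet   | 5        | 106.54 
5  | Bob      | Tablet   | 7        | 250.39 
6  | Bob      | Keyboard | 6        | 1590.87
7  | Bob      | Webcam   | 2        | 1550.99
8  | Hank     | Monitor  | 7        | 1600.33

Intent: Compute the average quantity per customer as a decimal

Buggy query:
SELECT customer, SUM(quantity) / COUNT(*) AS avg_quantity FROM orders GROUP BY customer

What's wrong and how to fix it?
Bug: SUM(quantity) and COUNT(*) are both integers; the division truncates the fractional part

Fix: Cast one side to REAL so the division keeps the fractional part

Corrected query:
SELECT customer, SUM(quantity) * 1.0 / COUNT(*) AS avg_quantity FROM orders GROUP BY customer

Result:
customer | avg_quantity
---------+-------------
Bob      | 6.333333    
Hank     | 7           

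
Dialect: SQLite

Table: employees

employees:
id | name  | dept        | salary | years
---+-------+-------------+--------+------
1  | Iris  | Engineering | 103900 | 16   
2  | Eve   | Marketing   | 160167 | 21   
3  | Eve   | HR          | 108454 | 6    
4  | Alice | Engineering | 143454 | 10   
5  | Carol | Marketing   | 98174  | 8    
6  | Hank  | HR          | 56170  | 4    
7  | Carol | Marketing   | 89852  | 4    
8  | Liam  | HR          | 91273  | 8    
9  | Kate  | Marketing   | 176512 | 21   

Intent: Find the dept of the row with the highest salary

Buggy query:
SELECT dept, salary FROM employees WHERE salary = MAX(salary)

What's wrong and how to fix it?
Bug: WHERE is evaluated per row; an aggregate over the whole table isn't defined there

Fix: Use a subquery: WHERE salary = (SELECT MAX(salary) FROM employees)

Corrected query:
SELECT dept, salary FROM employees WHERE salary = (SELECT MAX(salary) FROM employees)

Result:
dept      | salary
----------+-------
Marketing | 176512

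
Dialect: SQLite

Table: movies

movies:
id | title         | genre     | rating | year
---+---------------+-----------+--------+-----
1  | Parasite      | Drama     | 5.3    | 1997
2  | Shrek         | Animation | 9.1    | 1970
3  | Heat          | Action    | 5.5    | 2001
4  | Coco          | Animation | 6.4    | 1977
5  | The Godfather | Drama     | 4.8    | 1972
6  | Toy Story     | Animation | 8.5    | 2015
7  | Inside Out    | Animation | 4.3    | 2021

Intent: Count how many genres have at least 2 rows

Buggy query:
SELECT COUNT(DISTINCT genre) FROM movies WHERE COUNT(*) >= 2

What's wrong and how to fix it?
Bug: WHERE filters individual rows, not groups, so a group-level COUNT is invalid there

Fix: Use a subquery that GROUPs and filters with HAVING, then count its rows

Corrected query:
SELECT COUNT(*) FROM (SELECT genre FROM movies GROUP BY genre HAVING COUNT(*) >= 2)

Result:
COUNT(*)
--------
2       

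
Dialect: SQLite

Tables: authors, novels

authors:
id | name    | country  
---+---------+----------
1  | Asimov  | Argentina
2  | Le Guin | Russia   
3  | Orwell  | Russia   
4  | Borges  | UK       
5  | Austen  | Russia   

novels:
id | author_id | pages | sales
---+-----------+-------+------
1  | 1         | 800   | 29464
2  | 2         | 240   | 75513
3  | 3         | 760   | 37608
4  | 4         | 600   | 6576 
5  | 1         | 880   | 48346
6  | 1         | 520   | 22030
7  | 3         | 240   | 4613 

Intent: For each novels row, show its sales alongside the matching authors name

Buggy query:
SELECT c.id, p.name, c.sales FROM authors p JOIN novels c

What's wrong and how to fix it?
Bug: Missing join condition: each novels row is matched to all authors rows instead of just its own

Fix: Add ON c.author_id = p.id to the JOIN

Corrected query:
SELECT c.id, p.name, c.sales FROM authors p JOIN novels c ON c.author_id = p.id

Result:
id | name    | sales
---+---------+------
1  | Asimov  | 29464
2  | Le Guin | 75513
3  | Orwell  | 37608
4  | Borges  | 6576 
5  | Asimov  | 48346
6  | Asimov  | 22030
7  | Orwell  | 4613 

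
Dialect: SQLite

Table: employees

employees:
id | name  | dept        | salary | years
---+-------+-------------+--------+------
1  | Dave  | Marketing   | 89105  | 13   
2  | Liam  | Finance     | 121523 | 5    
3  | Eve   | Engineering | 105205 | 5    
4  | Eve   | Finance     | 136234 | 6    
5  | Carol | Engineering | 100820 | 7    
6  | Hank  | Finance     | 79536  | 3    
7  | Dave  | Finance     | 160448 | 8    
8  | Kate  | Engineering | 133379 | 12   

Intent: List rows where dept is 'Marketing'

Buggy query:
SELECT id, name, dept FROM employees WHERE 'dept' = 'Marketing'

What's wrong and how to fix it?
Bug: 'dept' in single quotes is a string literal, not the column; the comparison is literal-vs-literal and never true

Fix: Remove the quotes around the column name (or use double quotes for an identifier)

Corrected query:
SELECT id, name, dept FROM employees WHERE dept = 'Marketing'

Result:
id | name | dept     
---+------+----------
1  | Dave | Marketing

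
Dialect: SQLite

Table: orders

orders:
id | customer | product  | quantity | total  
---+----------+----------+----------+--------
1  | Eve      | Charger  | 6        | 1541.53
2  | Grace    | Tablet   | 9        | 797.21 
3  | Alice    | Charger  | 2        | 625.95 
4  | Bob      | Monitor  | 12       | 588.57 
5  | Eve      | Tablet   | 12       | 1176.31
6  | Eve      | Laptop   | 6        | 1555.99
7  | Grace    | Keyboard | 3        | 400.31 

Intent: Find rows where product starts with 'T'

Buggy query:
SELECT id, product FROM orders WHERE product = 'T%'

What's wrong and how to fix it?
Bug: Wildcards only work with LIKE; '=' treats '%' as a literal character

Fix: Use LIKE for wildcard pattern matching

Corrected query:
SELECT id, product FROM orders WHERE product LIKE 'T%'

Result:
id | product
---+--------
2  | Tablet 
5  | Tablet 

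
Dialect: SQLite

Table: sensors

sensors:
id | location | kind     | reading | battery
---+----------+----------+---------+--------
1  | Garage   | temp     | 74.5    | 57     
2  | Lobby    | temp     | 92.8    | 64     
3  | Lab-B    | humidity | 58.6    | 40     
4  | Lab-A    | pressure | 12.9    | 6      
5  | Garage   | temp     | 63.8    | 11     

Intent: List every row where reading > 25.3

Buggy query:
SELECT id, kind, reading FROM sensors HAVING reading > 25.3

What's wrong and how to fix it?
Bug: This is a non-aggregate query (no GROUP BY, no aggregates), so in SQLite the HAVING clause is invalid here; a row-level condition belongs in WHERE

Fix: Use WHERE for row-level filtering

Corrected query:
SELECT id, kind, reading FROM sensors WHERE reading > 25.3

Result:
id | kind     | reading
---+----------+--------
1  | temp     | 74.5   
2  | temp     | 92.8   
3  | humidity | 58.6   
5  | temp     | 63.8   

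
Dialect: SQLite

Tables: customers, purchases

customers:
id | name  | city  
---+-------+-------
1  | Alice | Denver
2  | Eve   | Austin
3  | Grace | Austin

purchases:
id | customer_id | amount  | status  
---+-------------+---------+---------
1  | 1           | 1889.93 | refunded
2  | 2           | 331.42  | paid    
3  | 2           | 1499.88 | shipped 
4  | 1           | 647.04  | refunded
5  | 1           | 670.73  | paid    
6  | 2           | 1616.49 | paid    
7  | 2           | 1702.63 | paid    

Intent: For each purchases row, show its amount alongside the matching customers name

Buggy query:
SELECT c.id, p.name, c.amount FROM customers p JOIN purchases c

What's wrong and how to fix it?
Bug: JOIN with no ON clause produces a cartesian product; every purchases row pairs with every customers row

Fix: Specify the join condition linking the foreign key to the parent id

Corrected query:
SELECT c.id, p.name, c.amount FROM customers p JOIN purchases c ON c.customer_id = p.id

Result:
id | name  | amount 
---+-------+--------
1  | Alice | 1889.93
2  | Eve   | 331.42 
3  | Eve   | 1499.88
4  | Alice | 647.04 
5  | Alice | 670.73 
6  | Eve   | 1616.49
7  | Eve   | 1702.63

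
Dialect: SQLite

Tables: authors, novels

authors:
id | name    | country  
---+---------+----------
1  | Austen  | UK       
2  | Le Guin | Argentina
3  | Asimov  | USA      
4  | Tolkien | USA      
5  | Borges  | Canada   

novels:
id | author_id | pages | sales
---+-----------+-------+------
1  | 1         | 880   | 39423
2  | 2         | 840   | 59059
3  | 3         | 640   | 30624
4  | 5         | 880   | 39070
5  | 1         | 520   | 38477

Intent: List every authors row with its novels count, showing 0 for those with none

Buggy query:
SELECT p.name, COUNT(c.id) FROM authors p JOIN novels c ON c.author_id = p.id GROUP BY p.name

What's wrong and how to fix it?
Bug: INNER JOIN drops authors rows that have no matching novels rows

Fix: Use LEFT JOIN so parents without children still appear (COUNT(c.id) gives 0)

Corrected query:
SELECT p.name, COUNT(c.id) FROM authors p LEFT JOIN novels c ON c.author_id = p.id GROUP BY p.name

Result:
name    | COUNT(c.id)
--------+------------
Asimov  | 1          
Austen  | 2          
Borges  | 1          
Le Guin | 1          
Tolkien | 0          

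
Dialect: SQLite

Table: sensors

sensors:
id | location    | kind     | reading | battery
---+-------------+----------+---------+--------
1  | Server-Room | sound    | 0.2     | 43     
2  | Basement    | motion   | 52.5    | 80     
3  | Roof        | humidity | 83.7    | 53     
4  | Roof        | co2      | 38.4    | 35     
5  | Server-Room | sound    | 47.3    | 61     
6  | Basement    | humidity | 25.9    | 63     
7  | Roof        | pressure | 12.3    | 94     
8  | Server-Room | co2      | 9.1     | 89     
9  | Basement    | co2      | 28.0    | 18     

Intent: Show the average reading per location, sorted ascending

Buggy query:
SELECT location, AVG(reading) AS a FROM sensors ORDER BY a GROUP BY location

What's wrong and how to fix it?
Bug: ORDER BY appears before GROUP BY; SQL clause order requires GROUP BY first

Fix: Reorder: SELECT … FROM … GROUP BY … ORDER BY …

Corrected query:
SELECT location, AVG(reading) AS a FROM sensors GROUP BY location ORDER BY a

Result:
location    | a        
------------+----------
Server-Room | 18.866667
Basement    | 35.466667
Roof        | 44.8     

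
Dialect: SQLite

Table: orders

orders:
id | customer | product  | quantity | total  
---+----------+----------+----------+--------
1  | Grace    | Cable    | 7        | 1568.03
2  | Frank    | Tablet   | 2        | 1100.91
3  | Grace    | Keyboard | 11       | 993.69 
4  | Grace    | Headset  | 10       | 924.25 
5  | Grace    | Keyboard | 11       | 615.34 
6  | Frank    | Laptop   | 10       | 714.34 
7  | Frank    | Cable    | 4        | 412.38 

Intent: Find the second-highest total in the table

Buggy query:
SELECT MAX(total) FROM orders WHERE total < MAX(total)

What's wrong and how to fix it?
Bug: The inner MAX is an aggregate inside WHERE, which is not allowed

Fix: Compute the overall MAX in a subquery, then take MAX of rows below it

Corrected query:
SELECT MAX(total) FROM orders WHERE total < (SELECT MAX(total) FROM orders)

Result:
MAX(total)
----------
1100.91   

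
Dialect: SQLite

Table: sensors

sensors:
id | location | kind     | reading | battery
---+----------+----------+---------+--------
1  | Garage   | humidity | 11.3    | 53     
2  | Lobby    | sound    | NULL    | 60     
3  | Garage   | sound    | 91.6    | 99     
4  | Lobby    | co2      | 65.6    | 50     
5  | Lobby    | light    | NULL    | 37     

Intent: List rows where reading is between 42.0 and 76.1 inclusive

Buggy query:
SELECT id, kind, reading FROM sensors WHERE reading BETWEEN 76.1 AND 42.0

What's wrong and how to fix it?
Bug: BETWEEN expects the lower bound first; with 76.1 AND 42.0 the range is empty

Fix: Swap the bounds so the smaller value comes first

Corrected query:
SELECT id, kind, reading FROM sensors WHERE reading BETWEEN 42.0 AND 76.1

Result:
id | kind | reading
---+------+--------
4  | co2  | 65.6   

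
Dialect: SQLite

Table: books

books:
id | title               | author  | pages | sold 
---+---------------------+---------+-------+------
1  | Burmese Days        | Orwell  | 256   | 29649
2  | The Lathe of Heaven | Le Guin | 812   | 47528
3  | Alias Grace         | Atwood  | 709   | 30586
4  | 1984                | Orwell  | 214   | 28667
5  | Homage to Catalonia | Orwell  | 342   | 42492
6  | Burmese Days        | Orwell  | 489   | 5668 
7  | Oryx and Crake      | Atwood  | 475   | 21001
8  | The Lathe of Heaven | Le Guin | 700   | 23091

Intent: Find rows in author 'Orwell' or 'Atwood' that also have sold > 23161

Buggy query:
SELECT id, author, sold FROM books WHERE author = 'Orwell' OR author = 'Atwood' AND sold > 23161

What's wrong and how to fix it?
Bug: Without parentheses, AND is evaluated before OR, so the sold filter only applies to the 'Atwood' branch

Fix: Add parentheses around the OR so the AND applies to both alternatives

Corrected query:
SELECT id, author, sold FROM books WHERE (author = 'Orwell' OR author = 'Atwood') AND sold > 23161

Result:
id | author | sold 
---+--------+------
1  | Orwell | 29649
3  | Atwood | 30586
4  | Orwell | 28667
5  | Orwell | 42492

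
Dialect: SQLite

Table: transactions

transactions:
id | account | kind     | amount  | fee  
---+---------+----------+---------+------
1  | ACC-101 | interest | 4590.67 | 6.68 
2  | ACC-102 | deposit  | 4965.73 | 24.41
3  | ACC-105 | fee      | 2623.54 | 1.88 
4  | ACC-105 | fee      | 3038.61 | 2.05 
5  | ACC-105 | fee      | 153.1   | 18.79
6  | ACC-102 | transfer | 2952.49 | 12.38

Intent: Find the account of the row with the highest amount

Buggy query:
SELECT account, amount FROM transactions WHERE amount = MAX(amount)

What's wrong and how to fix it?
Bug: WHERE is evaluated per row; an aggregate over the whole table isn't defined there

Fix: Use a subquery: WHERE amount = (SELECT MAX(amount) FROM transactions)

Corrected query:
SELECT account, amount FROM transactions WHERE amount = (SELECT MAX(amount) FROM transactions)

Result:
account | amount 
--------+--------
ACC-102 | 4965.73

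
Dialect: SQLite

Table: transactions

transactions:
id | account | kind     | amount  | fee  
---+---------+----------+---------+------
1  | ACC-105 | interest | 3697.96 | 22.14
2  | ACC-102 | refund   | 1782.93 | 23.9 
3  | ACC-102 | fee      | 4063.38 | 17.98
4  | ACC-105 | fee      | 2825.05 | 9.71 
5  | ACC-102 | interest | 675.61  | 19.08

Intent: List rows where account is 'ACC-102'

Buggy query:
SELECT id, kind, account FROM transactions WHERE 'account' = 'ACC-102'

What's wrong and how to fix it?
Bug: 'account' in single quotes is a string literal, not the column; the comparison is literal-vs-literal and never true

Fix: Reference the column as account without single quotes

Corrected query:
SELECT id, kind, account FROM transactions WHERE account = 'ACC-102'

Result:
id | kind     | account
---+----------+--------
2  | refund   | ACC-102
3  | fee      | ACC-102
5  | interest | ACC-102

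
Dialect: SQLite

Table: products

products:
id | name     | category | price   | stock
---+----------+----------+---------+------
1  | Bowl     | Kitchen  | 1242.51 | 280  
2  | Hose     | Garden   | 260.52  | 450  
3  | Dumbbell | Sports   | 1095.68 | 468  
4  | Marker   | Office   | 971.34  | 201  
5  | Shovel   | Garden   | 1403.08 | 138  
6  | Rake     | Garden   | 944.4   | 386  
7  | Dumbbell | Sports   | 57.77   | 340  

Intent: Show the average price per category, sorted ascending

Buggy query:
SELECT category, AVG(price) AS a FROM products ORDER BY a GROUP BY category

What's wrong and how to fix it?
Bug: ORDER BY appears before GROUP BY; SQL clause order requires GROUP BY first

Fix: Move ORDER BY to the end, after GROUP BY

Corrected query:
SELECT category, AVG(price) AS a FROM products GROUP BY category ORDER BY a

Result:
category | a         
---------+-----------
Sports   | 576.725   
Garden   | 869.333333
Office   | 971.34    
Kitchen  | 1242.51   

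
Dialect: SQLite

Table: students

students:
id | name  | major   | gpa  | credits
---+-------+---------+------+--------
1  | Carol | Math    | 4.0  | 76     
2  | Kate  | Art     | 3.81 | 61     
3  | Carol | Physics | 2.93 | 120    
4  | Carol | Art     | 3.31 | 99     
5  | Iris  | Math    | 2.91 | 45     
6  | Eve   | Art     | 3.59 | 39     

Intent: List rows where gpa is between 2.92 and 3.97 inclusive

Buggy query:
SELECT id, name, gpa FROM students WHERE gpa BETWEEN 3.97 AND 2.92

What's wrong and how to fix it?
Bug: BETWEEN expects the lower bound first; with 3.97 AND 2.92 the range is empty

Fix: Swap the bounds so the smaller value comes first

Corrected query:
SELECT id, name, gpa FROM students WHERE gpa BETWEEN 2.92 AND 3.97

Result:
id | name  | gpa 
---+-------+-----
2  | Kate  | 3.81
3  | Carol | 2.93
4  | Carol | 3.31
6  | Eve   | 3.59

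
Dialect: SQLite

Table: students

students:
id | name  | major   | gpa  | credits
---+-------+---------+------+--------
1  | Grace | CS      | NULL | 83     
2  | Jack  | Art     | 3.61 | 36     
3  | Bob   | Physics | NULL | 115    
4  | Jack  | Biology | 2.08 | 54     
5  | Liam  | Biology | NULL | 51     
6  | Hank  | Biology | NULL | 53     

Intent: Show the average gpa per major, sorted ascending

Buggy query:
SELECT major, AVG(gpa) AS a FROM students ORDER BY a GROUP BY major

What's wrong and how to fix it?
Bug: ORDER BY appears before GROUP BY; SQL clause order requires GROUP BY first

Fix: Reorder: SELECT … FROM … GROUP BY … ORDER BY …

Corrected query:
SELECT major, AVG(gpa) AS a FROM students GROUP BY major ORDER BY a

Result:
major   | a   
--------+-----
CS      | NULL
Physics | NULL
Biology | 2.08
Art     | 3.61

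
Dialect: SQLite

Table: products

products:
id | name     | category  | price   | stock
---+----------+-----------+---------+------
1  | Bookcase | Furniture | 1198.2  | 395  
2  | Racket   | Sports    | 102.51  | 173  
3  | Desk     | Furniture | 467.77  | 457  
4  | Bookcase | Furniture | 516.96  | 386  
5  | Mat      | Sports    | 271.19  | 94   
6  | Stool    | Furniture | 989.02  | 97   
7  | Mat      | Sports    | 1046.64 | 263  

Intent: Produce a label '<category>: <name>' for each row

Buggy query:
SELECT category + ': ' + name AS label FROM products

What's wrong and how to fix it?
Bug: '+' is numeric addition; on text columns SQLite converts them to 0 instead of concatenating

Fix: Use the || operator for string concatenation

Corrected query:
SELECT category || ': ' || name AS label FROM products

Result:
label              
-------------------
Furniture: Bookcase
Sports: Racket     
Furniture: Desk    
Furniture: Bookcase
Sports: Mat        
Furniture: Stool   
Sports: Mat        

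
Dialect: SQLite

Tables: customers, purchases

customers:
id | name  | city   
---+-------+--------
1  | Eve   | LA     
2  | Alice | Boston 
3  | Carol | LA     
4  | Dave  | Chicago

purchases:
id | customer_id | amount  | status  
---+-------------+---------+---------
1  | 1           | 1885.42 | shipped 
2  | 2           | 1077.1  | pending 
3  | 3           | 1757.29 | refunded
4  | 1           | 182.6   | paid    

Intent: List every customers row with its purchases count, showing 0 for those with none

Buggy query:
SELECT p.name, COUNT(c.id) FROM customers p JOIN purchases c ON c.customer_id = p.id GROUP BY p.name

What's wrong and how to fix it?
Bug: An inner join excludes parents with zero children

Fix: Use LEFT JOIN so parents without children still appear (COUNT(c.id) gives 0)

Corrected query:
SELECT p.name, COUNT(c.id) FROM customers p LEFT JOIN purchases c ON c.customer_id = p.id GROUP BY p.name

Result:
name  | COUNT(c.id)
------+------------
Alice | 1          
Carol | 1          
Dave  | 0          
Eve   | 2          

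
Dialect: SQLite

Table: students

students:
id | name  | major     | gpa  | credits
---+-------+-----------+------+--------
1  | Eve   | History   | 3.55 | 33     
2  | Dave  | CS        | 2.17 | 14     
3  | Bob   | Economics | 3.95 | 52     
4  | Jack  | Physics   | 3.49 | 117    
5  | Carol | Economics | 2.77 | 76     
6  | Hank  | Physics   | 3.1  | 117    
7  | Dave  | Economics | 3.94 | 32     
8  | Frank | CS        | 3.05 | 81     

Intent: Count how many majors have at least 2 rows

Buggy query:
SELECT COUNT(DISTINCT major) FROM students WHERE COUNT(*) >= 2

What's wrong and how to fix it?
Bug: WHERE filters individual rows, not groups, so a group-level COUNT is invalid there

Fix: Use a subquery that GROUPs and filters with HAVING, then count its rows

Corrected query:
SELECT COUNT(*) FROM (SELECT major FROM students GROUP BY major HAVING COUNT(*) >= 2)

Result:
COUNT(*)
--------
3       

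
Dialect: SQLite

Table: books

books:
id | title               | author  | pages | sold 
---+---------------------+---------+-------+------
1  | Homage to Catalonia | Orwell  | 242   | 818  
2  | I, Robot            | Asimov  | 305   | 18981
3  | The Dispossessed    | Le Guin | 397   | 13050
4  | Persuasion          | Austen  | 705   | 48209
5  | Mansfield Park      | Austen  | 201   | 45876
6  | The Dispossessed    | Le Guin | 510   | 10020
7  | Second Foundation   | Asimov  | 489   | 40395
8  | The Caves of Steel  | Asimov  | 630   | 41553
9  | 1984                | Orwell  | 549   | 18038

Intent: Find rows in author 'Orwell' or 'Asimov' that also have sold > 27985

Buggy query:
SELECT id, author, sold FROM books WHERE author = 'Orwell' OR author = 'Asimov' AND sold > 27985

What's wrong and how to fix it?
Bug: Without parentheses, AND is evaluated before OR, so the sold filter only applies to the 'Asimov' branch

Fix: Add parentheses around the OR so the AND applies to both alternatives

Corrected query:
SELECT id, author, sold FROM books WHERE (author = 'Orwell' OR author = 'Asimov') AND sold > 27985

Result:
id | author | sold 
---+--------+------
7  | Asimov | 40395
8  | Asimov | 41553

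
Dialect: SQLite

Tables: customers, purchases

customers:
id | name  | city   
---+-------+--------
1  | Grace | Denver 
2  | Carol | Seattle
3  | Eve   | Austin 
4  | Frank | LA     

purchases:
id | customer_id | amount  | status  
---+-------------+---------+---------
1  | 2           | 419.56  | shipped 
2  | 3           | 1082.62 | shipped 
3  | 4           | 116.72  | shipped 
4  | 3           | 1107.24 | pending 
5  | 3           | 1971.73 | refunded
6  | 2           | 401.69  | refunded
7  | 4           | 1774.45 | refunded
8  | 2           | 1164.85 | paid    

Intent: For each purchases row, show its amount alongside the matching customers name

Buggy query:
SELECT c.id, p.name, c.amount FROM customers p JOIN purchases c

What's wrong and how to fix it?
Bug: JOIN with no ON clause produces a cartesian product; every purchases row pairs with every customers row

Fix: Add ON c.customer_id = p.id to the JOIN

Corrected query:
SELECT c.id, p.name, c.amount FROM customers p JOIN purchases c ON c.customer_id = p.id

Result:
id | name  | amount 
---+-------+--------
1  | Carol | 419.56 
2  | Eve   | 1082.62
3  | Frank | 116.72 
4  | Eve   | 1107.24
5  | Eve   | 1971.73
6  | Carol | 401.69 
7  | Frank | 1774.45
8  | Carol | 1164.85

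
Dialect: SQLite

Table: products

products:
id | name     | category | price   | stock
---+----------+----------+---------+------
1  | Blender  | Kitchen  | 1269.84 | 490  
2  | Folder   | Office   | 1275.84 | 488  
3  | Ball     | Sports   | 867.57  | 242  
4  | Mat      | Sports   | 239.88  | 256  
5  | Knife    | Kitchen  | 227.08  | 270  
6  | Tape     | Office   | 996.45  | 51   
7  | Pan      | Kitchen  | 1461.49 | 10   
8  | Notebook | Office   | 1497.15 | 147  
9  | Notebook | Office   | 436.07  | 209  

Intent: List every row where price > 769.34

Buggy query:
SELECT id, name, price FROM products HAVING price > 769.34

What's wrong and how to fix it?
Bug: This is a non-aggregate query (no GROUP BY, no aggregates), so in SQLite the HAVING clause is invalid here; a row-level condition belongs in WHERE

Fix: Replace HAVING with WHERE since the condition applies to individual rows

Corrected query:
SELECT id, name, price FROM products WHERE price > 769.34

Result:
id | name     | price  
---+----------+--------
1  | Blender  | 1269.84
2  | Folder   | 1275.84
3  | Ball     | 867.57 
6  | Tape     | 996.45 
7  | Pan      | 1461.49
8  | Notebook | 1497.15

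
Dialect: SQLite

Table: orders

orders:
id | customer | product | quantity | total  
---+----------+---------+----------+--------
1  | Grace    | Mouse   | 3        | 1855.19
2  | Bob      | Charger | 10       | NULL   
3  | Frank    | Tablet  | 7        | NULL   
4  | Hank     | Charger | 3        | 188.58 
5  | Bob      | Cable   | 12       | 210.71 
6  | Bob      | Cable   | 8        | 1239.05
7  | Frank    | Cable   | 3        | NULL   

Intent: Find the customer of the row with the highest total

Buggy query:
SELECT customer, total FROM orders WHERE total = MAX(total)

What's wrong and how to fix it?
Bug: WHERE is evaluated per row; an aggregate over the whole table isn't defined there

Fix: Wrap MAX in a scalar subquery so WHERE compares against a single value

Corrected query:
SELECT customer, total FROM orders WHERE total = (SELECT MAX(total) FROM orders)

Result:
customer | total  
---------+--------
Grace    | 1855.19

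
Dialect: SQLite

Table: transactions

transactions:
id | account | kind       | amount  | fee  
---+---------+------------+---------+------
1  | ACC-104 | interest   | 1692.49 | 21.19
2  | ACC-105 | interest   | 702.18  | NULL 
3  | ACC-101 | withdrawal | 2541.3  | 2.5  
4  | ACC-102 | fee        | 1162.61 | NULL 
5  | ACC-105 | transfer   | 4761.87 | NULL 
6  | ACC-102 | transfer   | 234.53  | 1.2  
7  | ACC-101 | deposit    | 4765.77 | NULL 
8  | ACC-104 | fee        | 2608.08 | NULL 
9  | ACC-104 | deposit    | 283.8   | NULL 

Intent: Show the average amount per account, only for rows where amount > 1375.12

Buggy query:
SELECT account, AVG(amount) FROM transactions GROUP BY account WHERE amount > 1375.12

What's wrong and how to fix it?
Bug: Row-level WHERE must come before GROUP BY in the clause order

Fix: Move the WHERE clause before GROUP BY

Corrected query:
SELECT account, AVG(amount) FROM transactions WHERE amount > 1375.12 GROUP BY account

Result:
account | AVG(amount)
--------+------------
ACC-101 | 3653.535   
ACC-104 | 2150.285   
ACC-105 | 4761.87    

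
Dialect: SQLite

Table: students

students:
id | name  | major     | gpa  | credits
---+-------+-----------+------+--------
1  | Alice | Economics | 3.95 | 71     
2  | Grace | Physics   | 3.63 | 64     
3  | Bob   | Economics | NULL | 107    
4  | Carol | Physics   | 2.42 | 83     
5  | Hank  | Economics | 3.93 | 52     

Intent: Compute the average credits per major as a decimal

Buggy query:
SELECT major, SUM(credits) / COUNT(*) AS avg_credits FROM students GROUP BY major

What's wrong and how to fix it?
Bug: SUM(credits) and COUNT(*) are both integers; the division truncates the fractional part

Fix: Cast one side to REAL so the division keeps the fractional part

Corrected query:
SELECT major, SUM(credits) * 1.0 / COUNT(*) AS avg_credits FROM students GROUP BY major

Result:
major     | avg_credits
----------+------------
Economics | 76.666667  
Physics   | 73.5       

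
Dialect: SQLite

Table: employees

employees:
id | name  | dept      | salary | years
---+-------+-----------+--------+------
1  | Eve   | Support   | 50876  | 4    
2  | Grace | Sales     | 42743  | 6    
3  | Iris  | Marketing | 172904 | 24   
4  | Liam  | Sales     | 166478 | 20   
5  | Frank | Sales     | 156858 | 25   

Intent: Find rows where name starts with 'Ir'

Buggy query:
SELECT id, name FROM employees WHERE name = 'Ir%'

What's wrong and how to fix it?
Bug: Wildcards only work with LIKE; '=' treats '%' as a literal character

Fix: Replace '=' with LIKE so 'Ir%' is treated as a pattern

Corrected query:
SELECT id, name FROM employees WHERE name LIKE 'Ir%'

Result:
id | name
---+-----
3  | Iris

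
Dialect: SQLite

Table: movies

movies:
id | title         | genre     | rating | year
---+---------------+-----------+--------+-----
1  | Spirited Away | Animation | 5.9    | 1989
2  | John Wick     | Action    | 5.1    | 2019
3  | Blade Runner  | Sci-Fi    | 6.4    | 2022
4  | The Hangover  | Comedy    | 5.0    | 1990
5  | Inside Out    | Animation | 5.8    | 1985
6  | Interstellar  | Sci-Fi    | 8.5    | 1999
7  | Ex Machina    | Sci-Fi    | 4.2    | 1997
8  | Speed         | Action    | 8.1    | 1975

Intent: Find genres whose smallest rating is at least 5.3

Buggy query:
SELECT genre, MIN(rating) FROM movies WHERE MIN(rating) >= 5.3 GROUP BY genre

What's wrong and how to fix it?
Bug: MIN() in WHERE is a misuse of aggregate

Fix: Replace WHERE with HAVING after the GROUP BY

Corrected query:
SELECT genre, MIN(rating) FROM movies GROUP BY genre HAVING MIN(rating) >= 5.3

Result:
genre     | MIN(rating)
----------+------------
Animation | 5.8        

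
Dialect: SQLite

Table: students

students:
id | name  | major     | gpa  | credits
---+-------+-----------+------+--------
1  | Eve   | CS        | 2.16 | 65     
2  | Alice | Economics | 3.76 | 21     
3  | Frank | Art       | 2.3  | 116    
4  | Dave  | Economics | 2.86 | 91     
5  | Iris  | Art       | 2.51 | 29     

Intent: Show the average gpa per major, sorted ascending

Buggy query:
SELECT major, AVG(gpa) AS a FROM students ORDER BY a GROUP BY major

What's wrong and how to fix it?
Bug: GROUP BY must precede ORDER BY

Fix: Reorder: SELECT … FROM … GROUP BY … ORDER BY …

Corrected query:
SELECT major, AVG(gpa) AS a FROM students GROUP BY major ORDER BY a

Result:
major     | a    
----------+------
CS        | 2.16 
Art       | 2.405
Economics | 3.31 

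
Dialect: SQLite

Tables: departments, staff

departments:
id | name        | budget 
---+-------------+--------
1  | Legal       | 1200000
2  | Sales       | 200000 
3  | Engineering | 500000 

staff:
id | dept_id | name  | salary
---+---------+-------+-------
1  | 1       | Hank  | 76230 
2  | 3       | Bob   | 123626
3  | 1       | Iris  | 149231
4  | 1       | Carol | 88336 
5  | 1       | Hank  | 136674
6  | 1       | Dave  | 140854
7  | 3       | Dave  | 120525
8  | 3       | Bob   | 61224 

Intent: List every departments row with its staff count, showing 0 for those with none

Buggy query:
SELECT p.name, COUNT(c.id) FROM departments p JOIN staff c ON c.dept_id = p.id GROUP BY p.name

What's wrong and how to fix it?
Bug: INNER JOIN drops departments rows that have no matching staff rows

Fix: Switch to LEFT JOIN to retain unmatched parent rows

Corrected query:
SELECT p.name, COUNT(c.id) FROM departments p LEFT JOIN staff c ON c.dept_id = p.id GROUP BY p.name

Result:
name        | COUNT(c.id)
------------+------------
Engineering | 3          
Legal       | 5          
Sales       | 0          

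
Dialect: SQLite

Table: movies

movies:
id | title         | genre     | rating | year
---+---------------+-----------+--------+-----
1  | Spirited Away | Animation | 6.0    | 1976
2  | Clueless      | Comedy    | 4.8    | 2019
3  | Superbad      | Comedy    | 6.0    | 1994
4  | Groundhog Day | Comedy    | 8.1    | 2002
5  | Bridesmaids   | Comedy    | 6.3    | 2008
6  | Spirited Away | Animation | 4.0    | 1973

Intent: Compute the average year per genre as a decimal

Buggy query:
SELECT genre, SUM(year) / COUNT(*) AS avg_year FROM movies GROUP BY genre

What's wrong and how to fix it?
Bug: SUM(year) and COUNT(*) are both integers; the division truncates the fractional part

Fix: Multiply by 1.0 (or CAST to REAL) to force floating-point division

Corrected query:
SELECT genre, SUM(year) * 1.0 / COUNT(*) AS avg_year FROM movies GROUP BY genre

Result:
genre     | avg_year
----------+---------
Animation | 1974.5  
Comedy    | 2005.75 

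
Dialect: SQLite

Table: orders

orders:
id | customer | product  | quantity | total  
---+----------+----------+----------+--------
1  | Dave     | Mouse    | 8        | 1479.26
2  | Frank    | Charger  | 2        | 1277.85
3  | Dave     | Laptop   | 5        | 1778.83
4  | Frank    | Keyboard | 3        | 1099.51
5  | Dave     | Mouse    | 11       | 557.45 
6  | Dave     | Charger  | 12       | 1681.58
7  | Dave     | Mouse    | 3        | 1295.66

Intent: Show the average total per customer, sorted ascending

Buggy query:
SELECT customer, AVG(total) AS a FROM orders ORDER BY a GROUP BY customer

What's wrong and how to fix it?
Bug: ORDER BY appears before GROUP BY; SQL clause order requires GROUP BY first

Fix: Move ORDER BY to the end, after GROUP BY

Corrected query:
SELECT customer, AVG(total) AS a FROM orders GROUP BY customer ORDER BY a

Result:
customer | a       
---------+---------
Frank    | 1188.68 
Dave     | 1358.556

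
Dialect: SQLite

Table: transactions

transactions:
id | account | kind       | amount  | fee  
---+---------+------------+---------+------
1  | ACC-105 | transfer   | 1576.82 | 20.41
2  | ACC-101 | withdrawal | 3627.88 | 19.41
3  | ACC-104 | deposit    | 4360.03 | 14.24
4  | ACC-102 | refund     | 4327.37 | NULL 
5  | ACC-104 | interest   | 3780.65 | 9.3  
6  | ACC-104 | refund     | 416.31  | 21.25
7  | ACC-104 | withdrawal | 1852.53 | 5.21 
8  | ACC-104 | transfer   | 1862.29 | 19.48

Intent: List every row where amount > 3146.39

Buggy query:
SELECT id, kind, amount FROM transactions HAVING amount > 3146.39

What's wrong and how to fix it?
Bug: HAVING filters the output of aggregation, but this query has no GROUP BY and no aggregate functions, so SQLite rejects it (HAVING clause on a non-aggregate query); the condition here is per row

Fix: Replace HAVING with WHERE since the condition applies to individual rows

Corrected query:
SELECT id, kind, amount FROM transactions WHERE amount > 3146.39

Result:
id | kind       | amount 
---+------------+--------
2  | withdrawal | 3627.88
3  | deposit    | 4360.03
4  | refund     | 4327.37
5  | interest   | 3780.65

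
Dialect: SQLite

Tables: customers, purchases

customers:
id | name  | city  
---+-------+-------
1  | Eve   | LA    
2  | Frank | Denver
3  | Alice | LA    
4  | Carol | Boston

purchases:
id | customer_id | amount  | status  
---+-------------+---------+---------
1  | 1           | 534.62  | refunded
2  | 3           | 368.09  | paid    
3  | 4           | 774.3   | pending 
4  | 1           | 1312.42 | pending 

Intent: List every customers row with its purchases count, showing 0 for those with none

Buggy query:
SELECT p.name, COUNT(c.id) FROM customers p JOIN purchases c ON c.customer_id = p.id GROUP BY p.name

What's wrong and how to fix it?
Bug: An inner join excludes parents with zero children

Fix: Use LEFT JOIN so parents without children still appear (COUNT(c.id) gives 0)

Corrected query:
SELECT p.name, COUNT(c.id) FROM customers p LEFT JOIN purchases c ON c.customer_id = p.id GROUP BY p.name

Result:
name  | COUNT(c.id)
------+------------
Alice | 1          
Carol | 1          
Eve   | 2          
Frank | 0          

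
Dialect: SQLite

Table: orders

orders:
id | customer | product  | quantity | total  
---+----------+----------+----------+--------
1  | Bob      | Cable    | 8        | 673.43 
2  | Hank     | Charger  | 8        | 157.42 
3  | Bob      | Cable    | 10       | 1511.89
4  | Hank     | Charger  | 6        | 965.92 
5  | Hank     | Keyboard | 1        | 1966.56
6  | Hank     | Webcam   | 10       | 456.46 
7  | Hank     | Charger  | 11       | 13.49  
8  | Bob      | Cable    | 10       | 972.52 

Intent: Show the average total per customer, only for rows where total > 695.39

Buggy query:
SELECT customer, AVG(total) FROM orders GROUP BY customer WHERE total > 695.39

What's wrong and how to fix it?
Bug: Row-level WHERE must come before GROUP BY in the clause order

Fix: Place WHERE between FROM and GROUP BY

Corrected query:
SELECT customer, AVG(total) FROM orders WHERE total > 695.39 GROUP BY customer

Result:
customer | AVG(total)
---------+-----------
Bob      | 1242.205  
Hank     | 1466.24   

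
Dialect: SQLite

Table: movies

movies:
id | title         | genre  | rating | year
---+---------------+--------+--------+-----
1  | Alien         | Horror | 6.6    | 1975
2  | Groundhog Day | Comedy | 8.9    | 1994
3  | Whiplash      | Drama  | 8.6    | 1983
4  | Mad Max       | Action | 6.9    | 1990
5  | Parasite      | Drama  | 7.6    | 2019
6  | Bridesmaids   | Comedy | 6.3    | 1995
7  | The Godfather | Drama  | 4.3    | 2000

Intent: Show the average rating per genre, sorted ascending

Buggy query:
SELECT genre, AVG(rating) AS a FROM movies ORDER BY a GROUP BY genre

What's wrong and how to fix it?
Bug: ORDER BY appears before GROUP BY; SQL clause order requires GROUP BY first

Fix: Reorder: SELECT … FROM … GROUP BY … ORDER BY …

Corrected query:
SELECT genre, AVG(rating) AS a FROM movies GROUP BY genre ORDER BY a

Result:
genre  | a       
-------+---------
Horror | 6.6     
Drama  | 6.833333
Action | 6.9     
Comedy | 7.6     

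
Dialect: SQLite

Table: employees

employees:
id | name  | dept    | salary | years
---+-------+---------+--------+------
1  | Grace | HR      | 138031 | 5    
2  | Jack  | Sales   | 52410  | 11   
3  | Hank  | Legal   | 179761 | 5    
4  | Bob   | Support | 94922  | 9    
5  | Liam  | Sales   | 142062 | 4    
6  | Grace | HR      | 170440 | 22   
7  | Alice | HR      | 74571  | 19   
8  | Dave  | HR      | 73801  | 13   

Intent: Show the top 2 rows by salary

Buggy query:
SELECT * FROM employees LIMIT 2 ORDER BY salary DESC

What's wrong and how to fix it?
Bug: ORDER BY cannot follow LIMIT; LIMIT is the final clause

Fix: Swap the clauses: ORDER BY first, then LIMIT

Corrected query:
SELECT * FROM employees ORDER BY salary DESC LIMIT 2

Result:
id | name  | dept  | salary | years
---+-------+-------+--------+------
3  | Hank  | Legal | 179761 | 5    
6  | Grace | HR    | 170440 | 22   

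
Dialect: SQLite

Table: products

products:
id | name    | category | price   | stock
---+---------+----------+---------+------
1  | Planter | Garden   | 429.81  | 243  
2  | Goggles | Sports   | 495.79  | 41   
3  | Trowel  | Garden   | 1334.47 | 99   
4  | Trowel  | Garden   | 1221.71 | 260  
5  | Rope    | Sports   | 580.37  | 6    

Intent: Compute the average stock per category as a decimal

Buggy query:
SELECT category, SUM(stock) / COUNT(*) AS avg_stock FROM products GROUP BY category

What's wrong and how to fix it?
Bug: SUM(stock) and COUNT(*) are both integers; the division truncates the fractional part

Fix: Multiply by 1.0 (or CAST to REAL) to force floating-point division

Corrected query:
SELECT category, SUM(stock) * 1.0 / COUNT(*) AS avg_stock FROM products GROUP BY category

Result:
category | avg_stock 
---------+-----------
Garden   | 200.666667
Sports   | 23.5      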